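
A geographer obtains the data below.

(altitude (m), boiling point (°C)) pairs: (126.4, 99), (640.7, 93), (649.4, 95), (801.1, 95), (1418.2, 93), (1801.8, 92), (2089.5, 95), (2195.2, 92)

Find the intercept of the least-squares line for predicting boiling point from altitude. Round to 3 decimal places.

96.703

n = 8, Σx = 9722.3, Σy = 754, Σxy = 908015.3, Σx² = 15932642.79
Sxx = Σx² − (Σx)²/n = 15932642.79 − 11815389.66125 = 4117253.12875
Sxy = Σxy − (Σx)(Σy)/n = 908015.3 − 916326.775 = -8311.475
b = Sxy/Sxx = -8311.475/4117253.12875 = -0.002019
a = ȳ − b·x̄ = 94.25 − (-0.002019)·1215.2875 = 96.703294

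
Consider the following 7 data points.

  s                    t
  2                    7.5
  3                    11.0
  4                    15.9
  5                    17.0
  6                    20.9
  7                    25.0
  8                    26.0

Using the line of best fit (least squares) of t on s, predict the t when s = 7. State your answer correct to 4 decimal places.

23.9357

n = 7, Σx = 35, Σy = 123.3, Σxy = 705, Σx² = 203
Sxx = Σx² − (Σx)²/n = 203 − 175 = 28
Sxy = Σxy − (Σx)(Σy)/n = 705 − 616.5 = 88.5
b = Sxy/Sxx = 88.5/28 = 3.160714
a = ȳ − b·x̄ = 17.614286 − 3.160714·5 = 1.810714
ŷ(7) = a + b·7 = 1.810714 + 3.160714·7 = 23.935714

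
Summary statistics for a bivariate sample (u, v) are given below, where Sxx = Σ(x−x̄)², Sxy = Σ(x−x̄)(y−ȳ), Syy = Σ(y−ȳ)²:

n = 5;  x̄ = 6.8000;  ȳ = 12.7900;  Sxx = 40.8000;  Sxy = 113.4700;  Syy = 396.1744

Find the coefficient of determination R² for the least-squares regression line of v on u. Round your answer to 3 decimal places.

0.797

R² = Sxy²/(Sxx·Syy) = (113.47)²/(40.8·396.1744) = 0.796555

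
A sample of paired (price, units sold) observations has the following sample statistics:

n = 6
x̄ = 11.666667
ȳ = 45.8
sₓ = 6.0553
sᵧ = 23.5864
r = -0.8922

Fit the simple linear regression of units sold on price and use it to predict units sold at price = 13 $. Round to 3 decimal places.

41.166

b = r · sᵧ/sₓ = -0.8922 · 23.5864/6.0553 = -3.475267
a = ȳ − b·x̄ = 45.8 − (-3.475267)·11.666667 = 86.344786
ŷ(13) = a + b·13 = 86.344786 + (-3.475267)·13 = 41.166311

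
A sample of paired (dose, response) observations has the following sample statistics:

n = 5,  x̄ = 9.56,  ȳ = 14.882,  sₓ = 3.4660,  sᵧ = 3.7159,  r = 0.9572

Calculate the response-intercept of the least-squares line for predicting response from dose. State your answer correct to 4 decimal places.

5.0714

b = r · sᵧ/sₓ = 0.9572 · 3.7159/3.466 = 1.026215
a = ȳ − b·x̄ = 14.882 − 1.026215·9.56 = 5.071389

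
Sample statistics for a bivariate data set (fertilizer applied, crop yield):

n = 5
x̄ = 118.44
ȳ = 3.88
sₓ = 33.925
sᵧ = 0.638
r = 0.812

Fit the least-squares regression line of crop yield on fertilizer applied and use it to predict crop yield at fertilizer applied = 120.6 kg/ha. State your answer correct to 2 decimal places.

b = r · sᵧ/sₓ = 0.812 · 0.638/33.925 = 0.015271
a = ȳ − b·x̄ = 3.88 − 0.015271·118.44 = 2.071347
ŷ(120.6) = a + b·120.6 = 2.071347 + 0.015271·120.6 = 3.912985

3.91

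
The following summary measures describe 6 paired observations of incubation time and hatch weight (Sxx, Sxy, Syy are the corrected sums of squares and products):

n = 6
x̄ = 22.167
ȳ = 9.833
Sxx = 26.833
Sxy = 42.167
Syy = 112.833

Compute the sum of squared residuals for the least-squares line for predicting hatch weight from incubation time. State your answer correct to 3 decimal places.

46.569

b = Sxy/Sxx = 42.167/26.833 = 1.571461
SSE = Syy − b·Sxy = 112.833 − 1.571461·42.167 = 46.569224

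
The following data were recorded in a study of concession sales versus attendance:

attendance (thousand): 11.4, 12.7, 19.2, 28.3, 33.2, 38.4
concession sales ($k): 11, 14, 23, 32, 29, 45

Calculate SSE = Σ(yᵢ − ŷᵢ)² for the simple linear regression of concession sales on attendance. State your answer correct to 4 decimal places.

68.3471

n = 6, Σx = 143.2, Σy = 154, Σxy = 4341.2, Σx² = 4037.58, Σy² = 4736
Sxx = Σx² − (Σx)²/n = 4037.58 − 3417.706667 = 619.873333
Sxy = Σxy − (Σx)(Σy)/n = 4341.2 − 3675.466667 = 665.733333
Syy = Σy² − (Σy)²/n = 4736 − 3952.666667 = 783.333333
b = Sxy/Sxx = 665.733333/619.873333 = 1.073983
SSE = Syy − b·Sxy = 783.333333 − 1.073983·665.733333 = 68.347146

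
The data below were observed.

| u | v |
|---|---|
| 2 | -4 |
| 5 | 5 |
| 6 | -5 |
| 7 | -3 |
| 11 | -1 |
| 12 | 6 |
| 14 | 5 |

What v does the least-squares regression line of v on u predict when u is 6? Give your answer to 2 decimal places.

-0.97

n = 7, Σx = 57, Σy = 3, Σxy = 97, Σx² = 575
Sxx = Σx² − (Σx)²/n = 575 − 464.142857 = 110.857143
Sxy = Σxy − (Σx)(Σy)/n = 97 − 24.428571 = 72.571429
b = Sxy/Sxx = 72.571429/110.857143 = 0.654639
a = ȳ − b·x̄ = 0.428571 − 0.654639·8.142857 = -4.902062
ŷ(6) = a + b·6 = -4.902062 + 0.654639·6 = -0.974227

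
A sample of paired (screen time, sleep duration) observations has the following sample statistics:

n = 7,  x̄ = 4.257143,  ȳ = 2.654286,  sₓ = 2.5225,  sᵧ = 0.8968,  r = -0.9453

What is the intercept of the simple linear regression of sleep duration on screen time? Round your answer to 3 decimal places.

b = r · sᵧ/sₓ = -0.9453 · 0.8968/2.5225 = -0.336073
a = ȳ − b·x̄ = 2.654286 − (-0.336073)·4.257143 = 4.084998

4.085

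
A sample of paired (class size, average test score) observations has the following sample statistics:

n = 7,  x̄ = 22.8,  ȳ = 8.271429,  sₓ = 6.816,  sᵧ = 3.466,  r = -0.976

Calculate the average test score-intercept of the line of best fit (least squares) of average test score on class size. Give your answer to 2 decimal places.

19.59

b = r · sᵧ/sₓ = -0.976 · 3.466/6.816 = -0.496305
a = ȳ − b·x̄ = 8.271429 − (-0.496305)·22.8 = 19.587187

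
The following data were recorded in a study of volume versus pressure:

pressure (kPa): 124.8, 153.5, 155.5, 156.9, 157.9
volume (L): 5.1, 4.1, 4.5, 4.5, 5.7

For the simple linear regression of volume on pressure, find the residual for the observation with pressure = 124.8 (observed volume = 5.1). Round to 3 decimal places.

n = 5, Σx = 748.6, Σy = 23.9, Σxy = 3571.66, Σx² = 112867.56
Sxx = Σx² − (Σx)²/n = 112867.56 − 112080.392 = 787.168
Sxy = Σxy − (Σx)(Σy)/n = 3571.66 − 3578.308 = -6.648
b = Sxy/Sxx = -6.648/787.168 = -0.008445
a = ȳ − b·x̄ = 4.78 − (-0.008445)·149.72 = 6.044455
ŷ(124.8) = 6.044455 + (-0.008445)·124.8 = 4.990461
residual = y − ŷ = 5.1 − 4.990461 = 0.109539

0.110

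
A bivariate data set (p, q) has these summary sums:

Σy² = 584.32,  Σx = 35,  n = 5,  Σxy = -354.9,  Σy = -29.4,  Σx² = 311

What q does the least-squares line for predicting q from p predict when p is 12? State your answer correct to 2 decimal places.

-17.18

Sxx = Σx² − (Σx)²/n = 311 − 245 = 66
Sxy = Σxy − (Σx)(Σy)/n = -354.9 − (-205.8) = -149.1
b = Sxy/Sxx = -149.1/66 = -2.259091
a = ȳ − b·x̄ = -5.88 − (-2.259091)·7 = 9.933636
ŷ(12) = a + b·12 = 9.933636 + (-2.259091)·12 = -17.175455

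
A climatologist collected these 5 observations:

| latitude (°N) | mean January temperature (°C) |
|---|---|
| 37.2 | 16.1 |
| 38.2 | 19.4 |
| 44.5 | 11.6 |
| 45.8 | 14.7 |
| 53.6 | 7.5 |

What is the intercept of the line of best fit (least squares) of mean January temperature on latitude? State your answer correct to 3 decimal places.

40.871

n = 5, Σx = 219.3, Σy = 69.3, Σxy = 2931.46, Σx² = 9793.93
Sxx = Σx² − (Σx)²/n = 9793.93 − 9618.498 = 175.432
Sxy = Σxy − (Σx)(Σy)/n = 2931.46 − 3039.498 = -108.038
b = Sxy/Sxx = -108.038/175.432 = -0.615840
a = ȳ − b·x̄ = 13.86 − (-0.615840)·43.86 = 40.870732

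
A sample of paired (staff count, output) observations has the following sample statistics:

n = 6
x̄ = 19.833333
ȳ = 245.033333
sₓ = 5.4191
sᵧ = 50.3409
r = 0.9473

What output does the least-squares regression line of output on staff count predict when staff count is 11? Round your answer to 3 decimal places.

167.300

b = r · sᵧ/sₓ = 0.9473 · 50.3409/5.4191 = 8.799973
a = ȳ − b·x̄ = 245.033333 − 8.799973·19.833333 = 70.500535
ŷ(11) = a + b·11 = 70.500535 + 8.799973·11 = 167.300240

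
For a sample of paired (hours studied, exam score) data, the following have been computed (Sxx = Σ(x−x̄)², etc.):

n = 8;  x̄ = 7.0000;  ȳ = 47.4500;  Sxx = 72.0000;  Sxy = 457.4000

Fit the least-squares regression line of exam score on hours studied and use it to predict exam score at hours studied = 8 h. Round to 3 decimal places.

53.803

b = Sxy/Sxx = 457.4/72 = 6.352778
a = ȳ − b·x̄ = 47.45 − 6.352778·7 = 2.980556
ŷ(8) = a + b·8 = 2.980556 + 6.352778·8 = 53.802778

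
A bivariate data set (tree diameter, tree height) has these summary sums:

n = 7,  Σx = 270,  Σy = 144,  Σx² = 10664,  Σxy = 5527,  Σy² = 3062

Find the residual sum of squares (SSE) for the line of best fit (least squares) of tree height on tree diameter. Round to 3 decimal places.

96.733

Sxx = Σx² − (Σx)²/n = 10664 − 10414.285714 = 249.714286
Sxy = Σxy − (Σx)(Σy)/n = 5527 − 5554.285714 = -27.285714
Syy = Σy² − (Σy)²/n = 3062 − 2962.285714 = 99.714286
b = Sxy/Sxx = -27.285714/249.714286 = -0.109268
SSE = Syy − b·Sxy = 99.714286 − (-0.109268)·(-27.285714) = 96.732838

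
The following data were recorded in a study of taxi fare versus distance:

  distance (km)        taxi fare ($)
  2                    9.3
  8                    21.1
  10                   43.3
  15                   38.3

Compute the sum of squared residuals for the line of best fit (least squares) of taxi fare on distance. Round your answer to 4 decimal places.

n = 4, Σx = 35, Σy = 112, Σxy = 1194.9, Σx² = 393, Σy² = 3873.48
Sxx = Σx² − (Σx)²/n = 393 − 306.25 = 86.75
Sxy = Σxy − (Σx)(Σy)/n = 1194.9 − 980 = 214.9
Syy = Σy² − (Σy)²/n = 3873.48 − 3136 = 737.48
b = Sxy/Sxx = 214.9/86.75 = 2.477233
SSE = Syy − b·Sxy = 737.48 − 2.477233·214.9 = 205.122536

205.1225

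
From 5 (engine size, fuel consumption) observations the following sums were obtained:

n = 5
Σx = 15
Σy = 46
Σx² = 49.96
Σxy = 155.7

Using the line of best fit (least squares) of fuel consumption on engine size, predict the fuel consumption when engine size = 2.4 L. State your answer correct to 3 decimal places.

Sxx = Σx² − (Σx)²/n = 49.96 − 45 = 4.96
Sxy = Σxy − (Σx)(Σy)/n = 155.7 − 138 = 17.7
b = Sxy/Sxx = 17.7/4.96 = 3.568548
a = ȳ − b·x̄ = 9.2 − 3.568548·3 = -1.505645
ŷ(2.4) = a + b·2.4 = -1.505645 + 3.568548·2.4 = 7.058871

7.059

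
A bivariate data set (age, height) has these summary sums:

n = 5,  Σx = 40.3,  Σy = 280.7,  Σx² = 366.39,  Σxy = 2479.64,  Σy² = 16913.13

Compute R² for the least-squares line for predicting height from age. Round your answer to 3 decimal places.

Sxx = Σx² − (Σx)²/n = 366.39 − 324.818 = 41.572
Sxy = Σxy − (Σx)(Σy)/n = 2479.64 − 2262.442 = 217.198
Syy = Σy² − (Σy)²/n = 16913.13 − 15758.498 = 1154.632
R² = Sxy²/(Sxx·Syy) = (217.198)²/(41.572·1154.632) = 0.982804

0.983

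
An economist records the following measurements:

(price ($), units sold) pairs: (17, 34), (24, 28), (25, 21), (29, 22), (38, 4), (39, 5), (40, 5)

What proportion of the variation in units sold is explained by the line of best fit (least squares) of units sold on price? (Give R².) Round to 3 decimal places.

0.961

n = 7, Σx = 212, Σy = 119, Σxy = 2960, Σx² = 6896, Σy² = 2931
Sxx = Σx² − (Σx)²/n = 6896 − 6420.571429 = 475.428571
Sxy = Σxy − (Σx)(Σy)/n = 2960 − 3604 = -644
Syy = Σy² − (Σy)²/n = 2931 − 2023 = 908
R² = Sxy²/(Sxx·Syy) = (-644)²/(475.428571·908) = 0.960728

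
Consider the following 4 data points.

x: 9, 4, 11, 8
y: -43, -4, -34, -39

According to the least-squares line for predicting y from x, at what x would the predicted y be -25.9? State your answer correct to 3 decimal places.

n = 4, Σx = 32, Σy = -120, Σxy = -1089, Σx² = 282
Sxx = Σx² − (Σx)²/n = 282 − 256 = 26
Sxy = Σxy − (Σx)(Σy)/n = -1089 − (-960) = -129
b = Sxy/Sxx = -129/26 = -4.961538
a = ȳ − b·x̄ = -30 − (-4.961538)·8 = 9.692308
Set a + b·x = -25.9: x = (-25.9 − 9.692308) / (-4.961538) = 7.173643

7.174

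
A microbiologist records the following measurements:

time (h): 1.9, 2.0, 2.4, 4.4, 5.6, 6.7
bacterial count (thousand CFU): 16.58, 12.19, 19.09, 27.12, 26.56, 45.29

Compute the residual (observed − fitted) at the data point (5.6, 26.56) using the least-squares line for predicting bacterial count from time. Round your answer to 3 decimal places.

n = 6, Σx = 23, Σy = 146.83, Σxy = 673.205, Σx² = 108.98
Sxx = Σx² − (Σx)²/n = 108.98 − 88.166667 = 20.813333
Sxy = Σxy − (Σx)(Σy)/n = 673.205 − 562.848333 = 110.356667
b = Sxy/Sxx = 110.356667/20.813333 = 5.302210
a = ȳ − b·x̄ = 24.471667 − 5.302210·3.833333 = 4.146528
ŷ(5.6) = 4.146528 + 5.302210·5.6 = 33.838905
residual = y − ŷ = 26.56 − 33.838905 = -7.278905

-7.279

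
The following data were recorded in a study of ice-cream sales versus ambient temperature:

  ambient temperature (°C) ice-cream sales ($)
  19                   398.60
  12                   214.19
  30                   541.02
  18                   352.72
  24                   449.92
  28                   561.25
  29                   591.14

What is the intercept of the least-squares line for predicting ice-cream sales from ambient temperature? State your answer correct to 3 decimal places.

-1.550

n = 7, Σx = 160, Σy = 3108.84, Σxy = 76379.38, Σx² = 3930
Sxx = Σx² − (Σx)²/n = 3930 − 3657.142857 = 272.857143
Sxy = Σxy − (Σx)(Σy)/n = 76379.38 − 71059.2 = 5320.18
b = Sxy/Sxx = 5320.18/272.857143 = 19.498042
a = ȳ − b·x̄ = 444.12 − 19.498042·22.857143 = -1.549529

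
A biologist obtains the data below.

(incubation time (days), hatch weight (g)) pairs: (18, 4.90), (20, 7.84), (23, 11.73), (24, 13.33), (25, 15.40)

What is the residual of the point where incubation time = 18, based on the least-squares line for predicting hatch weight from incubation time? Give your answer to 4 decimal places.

0.0612

n = 5, Σx = 110, Σy = 53.2, Σxy = 1219.71, Σx² = 2454
Sxx = Σx² − (Σx)²/n = 2454 − 2420 = 34
Sxy = Σxy − (Σx)(Σy)/n = 1219.71 − 1170.4 = 49.31
b = Sxy/Sxx = 49.31/34 = 1.450294
a = ȳ − b·x̄ = 10.64 − 1.450294·22 = -21.266471
ŷ(18) = -21.266471 + 1.450294·18 = 4.838824
residual = y − ŷ = 4.90 − 4.838824 = 0.061176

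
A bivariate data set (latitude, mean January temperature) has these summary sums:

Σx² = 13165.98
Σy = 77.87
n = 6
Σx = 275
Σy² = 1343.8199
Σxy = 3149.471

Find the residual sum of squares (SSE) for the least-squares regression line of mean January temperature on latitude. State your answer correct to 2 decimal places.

19.86

Sxx = Σx² − (Σx)²/n = 13165.98 − 12604.166667 = 561.813333
Sxy = Σxy − (Σx)(Σy)/n = 3149.471 − 3569.041667 = -419.570667
Syy = Σy² − (Σy)²/n = 1343.8199 − 1010.622817 = 333.197083
b = Sxy/Sxx = -419.570667/561.813333 = -0.746815
SSE = Syy − b·Sxy = 333.197083 − (-0.746815)·(-419.570667) = 19.855384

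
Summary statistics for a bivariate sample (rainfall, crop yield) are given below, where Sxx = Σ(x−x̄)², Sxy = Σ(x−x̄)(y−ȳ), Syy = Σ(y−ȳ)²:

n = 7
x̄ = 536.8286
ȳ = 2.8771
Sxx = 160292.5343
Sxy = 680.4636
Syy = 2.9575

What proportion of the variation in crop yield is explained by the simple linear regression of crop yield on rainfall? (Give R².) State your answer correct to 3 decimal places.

R² = Sxy²/(Sxx·Syy) = (680.4636)²/(160292.5343·2.9575) = 0.976724

0.977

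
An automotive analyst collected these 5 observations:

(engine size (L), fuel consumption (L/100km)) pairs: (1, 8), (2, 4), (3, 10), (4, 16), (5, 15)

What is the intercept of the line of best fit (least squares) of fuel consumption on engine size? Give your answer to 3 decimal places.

2.800

n = 5, Σx = 15, Σy = 53, Σxy = 185, Σx² = 55
Sxx = Σx² − (Σx)²/n = 55 − 45 = 10
Sxy = Σxy − (Σx)(Σy)/n = 185 − 159 = 26
b = Sxy/Sxx = 26/10 = 2.6
a = ȳ − b·x̄ = 10.6 − 2.6·3 = 2.8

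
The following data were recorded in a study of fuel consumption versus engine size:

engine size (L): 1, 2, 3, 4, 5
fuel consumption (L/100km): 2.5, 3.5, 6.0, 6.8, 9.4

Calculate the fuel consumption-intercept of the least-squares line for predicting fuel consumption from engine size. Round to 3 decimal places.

n = 5, Σx = 15, Σy = 28.2, Σxy = 101.7, Σx² = 55
Sxx = Σx² − (Σx)²/n = 55 − 45 = 10
Sxy = Σxy − (Σx)(Σy)/n = 101.7 − 84.6 = 17.1
b = Sxy/Sxx = 17.1/10 = 1.71
a = ȳ − b·x̄ = 5.64 − 1.71·3 = 0.51

0.510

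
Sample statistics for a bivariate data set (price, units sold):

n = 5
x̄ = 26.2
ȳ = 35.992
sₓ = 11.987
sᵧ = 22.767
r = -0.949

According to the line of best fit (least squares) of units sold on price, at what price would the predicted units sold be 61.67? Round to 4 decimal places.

b = r · sᵧ/sₓ = -0.949 · 22.767/11.987 = -1.802443
a = ȳ − b·x̄ = 35.992 − (-1.802443)·26.2 = 83.216004
Set a + b·x = 61.67: x = (61.67 − 83.216004) / (-1.802443) = 11.953779

11.9538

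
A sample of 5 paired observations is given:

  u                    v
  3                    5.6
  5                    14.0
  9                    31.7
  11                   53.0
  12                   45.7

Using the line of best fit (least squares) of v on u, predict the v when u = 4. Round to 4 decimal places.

n = 5, Σx = 40, Σy = 150, Σxy = 1503.5, Σx² = 380
Sxx = Σx² − (Σx)²/n = 380 − 320 = 60
Sxy = Σxy − (Σx)(Σy)/n = 1503.5 − 1200 = 303.5
b = Sxy/Sxx = 303.5/60 = 5.058333
a = ȳ − b·x̄ = 30 − 5.058333·8 = -10.466667
ŷ(4) = a + b·4 = -10.466667 + 5.058333·4 = 9.766667

9.7667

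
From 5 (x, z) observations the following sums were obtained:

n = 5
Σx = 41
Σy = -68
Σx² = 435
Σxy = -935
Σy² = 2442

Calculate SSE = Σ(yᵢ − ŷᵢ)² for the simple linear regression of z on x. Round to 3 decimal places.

75.593

Sxx = Σx² − (Σx)²/n = 435 − 336.2 = 98.8
Sxy = Σxy − (Σx)(Σy)/n = -935 − (-557.6) = -377.4
Syy = Σy² − (Σy)²/n = 2442 − 924.8 = 1517.2
b = Sxy/Sxx = -377.4/98.8 = -3.819838
SSE = Syy − b·Sxy = 1517.2 − (-3.819838)·(-377.4) = 75.593117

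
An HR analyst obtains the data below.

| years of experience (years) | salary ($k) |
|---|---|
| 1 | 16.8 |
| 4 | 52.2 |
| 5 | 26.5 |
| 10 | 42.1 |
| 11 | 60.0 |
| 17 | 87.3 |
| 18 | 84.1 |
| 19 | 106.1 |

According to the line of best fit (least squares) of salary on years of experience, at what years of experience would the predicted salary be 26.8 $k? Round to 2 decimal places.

2.88

n = 8, Σx = 85, Σy = 475.1, Σxy = 6452.9, Σx² = 1237
Sxx = Σx² − (Σx)²/n = 1237 − 903.125 = 333.875
Sxy = Σxy − (Σx)(Σy)/n = 6452.9 − 5047.9375 = 1404.9625
b = Sxy/Sxx = 1404.9625/333.875 = 4.208049
a = ȳ − b·x̄ = 59.3875 − 4.208049·10.625 = 14.676975
Set a + b·x = 26.8: x = (26.8 − 14.676975) / 4.208049 = 2.880913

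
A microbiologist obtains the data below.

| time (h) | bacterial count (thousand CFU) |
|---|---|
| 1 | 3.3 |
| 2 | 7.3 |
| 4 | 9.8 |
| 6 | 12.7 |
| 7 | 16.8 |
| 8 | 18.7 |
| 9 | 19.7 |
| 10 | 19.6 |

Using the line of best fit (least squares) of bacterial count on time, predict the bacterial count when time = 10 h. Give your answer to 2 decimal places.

21.19

n = 8, Σx = 47, Σy = 107.9, Σxy = 773.8, Σx² = 351
Sxx = Σx² − (Σx)²/n = 351 − 276.125 = 74.875
Sxy = Σxy − (Σx)(Σy)/n = 773.8 − 633.9125 = 139.8875
b = Sxy/Sxx = 139.8875/74.875 = 1.868280
a = ȳ − b·x̄ = 13.4875 − 1.868280·5.875 = 2.511352
ŷ(10) = a + b·10 = 2.511352 + 1.868280·10 = 21.194157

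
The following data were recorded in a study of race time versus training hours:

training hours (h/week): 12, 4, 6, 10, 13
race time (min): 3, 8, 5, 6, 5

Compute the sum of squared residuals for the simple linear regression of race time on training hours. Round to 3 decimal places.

n = 5, Σx = 45, Σy = 27, Σxy = 223, Σx² = 465, Σy² = 159
Sxx = Σx² − (Σx)²/n = 465 − 405 = 60
Sxy = Σxy − (Σx)(Σy)/n = 223 − 243 = -20
Syy = Σy² − (Σy)²/n = 159 − 145.8 = 13.2
b = Sxy/Sxx = -20/60 = -0.333333
SSE = Syy − b·Sxy = 13.2 − (-0.333333)·(-20) = 6.533333

6.533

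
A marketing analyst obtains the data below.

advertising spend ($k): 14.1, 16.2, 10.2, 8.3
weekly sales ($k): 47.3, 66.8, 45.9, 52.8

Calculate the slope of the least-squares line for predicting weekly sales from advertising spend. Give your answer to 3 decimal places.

n = 4, Σx = 48.8, Σy = 212.8, Σxy = 2655.51, Σx² = 634.18
Sxx = Σx² − (Σx)²/n = 634.18 − 595.36 = 38.82
Sxy = Σxy − (Σx)(Σy)/n = 2655.51 − 2596.16 = 59.35
b = Sxy/Sxx = 59.35/38.82 = 1.528851

1.529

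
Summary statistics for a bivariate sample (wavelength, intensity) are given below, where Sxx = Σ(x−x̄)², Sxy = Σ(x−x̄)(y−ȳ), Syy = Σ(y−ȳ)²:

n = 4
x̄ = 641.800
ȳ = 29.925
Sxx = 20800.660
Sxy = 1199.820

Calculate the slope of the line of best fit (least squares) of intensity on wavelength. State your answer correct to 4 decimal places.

b = Sxy/Sxx = 1199.82/20800.66 = 0.057682

0.0577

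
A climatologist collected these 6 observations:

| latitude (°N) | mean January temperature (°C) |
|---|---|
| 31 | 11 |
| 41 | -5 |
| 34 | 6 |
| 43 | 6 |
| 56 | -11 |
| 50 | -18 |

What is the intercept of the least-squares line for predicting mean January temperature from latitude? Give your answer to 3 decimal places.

n = 6, Σx = 255, Σy = -11, Σxy = -918, Σx² = 11283
Sxx = Σx² − (Σx)²/n = 11283 − 10837.5 = 445.5
Sxy = Σxy − (Σx)(Σy)/n = -918 − (-467.5) = -450.5
b = Sxy/Sxx = -450.5/445.5 = -1.011223
a = ȳ − b·x̄ = -1.833333 − (-1.011223)·42.5 = 41.143659

41.144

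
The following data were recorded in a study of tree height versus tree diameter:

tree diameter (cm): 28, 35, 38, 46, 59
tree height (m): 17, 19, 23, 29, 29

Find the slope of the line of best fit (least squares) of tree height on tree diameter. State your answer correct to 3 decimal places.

0.426

n = 5, Σx = 206, Σy = 117, Σxy = 5060, Σx² = 9050
Sxx = Σx² − (Σx)²/n = 9050 − 8487.2 = 562.8
Sxy = Σxy − (Σx)(Σy)/n = 5060 − 4820.4 = 239.6
b = Sxy/Sxx = 239.6/562.8 = 0.425729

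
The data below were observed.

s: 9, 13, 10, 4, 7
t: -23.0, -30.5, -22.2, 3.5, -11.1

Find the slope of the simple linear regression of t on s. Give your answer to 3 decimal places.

n = 5, Σx = 43, Σy = -83.3, Σxy = -889.2, Σx² = 415
Sxx = Σx² − (Σx)²/n = 415 − 369.8 = 45.2
Sxy = Σxy − (Σx)(Σy)/n = -889.2 − (-716.38) = -172.82
b = Sxy/Sxx = -172.82/45.2 = -3.823451

-3.823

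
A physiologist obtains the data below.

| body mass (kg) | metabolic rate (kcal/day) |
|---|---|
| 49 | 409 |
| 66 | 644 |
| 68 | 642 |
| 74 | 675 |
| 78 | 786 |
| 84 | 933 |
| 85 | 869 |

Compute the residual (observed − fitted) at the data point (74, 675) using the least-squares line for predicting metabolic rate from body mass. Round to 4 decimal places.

n = 7, Σx = 504, Σy = 4958, Σxy = 369696, Σx² = 37222
Sxx = Σx² − (Σx)²/n = 37222 − 36288 = 934
Sxy = Σxy − (Σx)(Σy)/n = 369696 − 356976 = 12720
b = Sxy/Sxx = 12720/934 = 13.618844
a = ȳ − b·x̄ = 708.285714 − 13.618844·72 = -272.271031
ŷ(74) = -272.271031 + 13.618844·74 = 735.523402
residual = y − ŷ = 675 − 735.523402 = -60.523402

-60.5234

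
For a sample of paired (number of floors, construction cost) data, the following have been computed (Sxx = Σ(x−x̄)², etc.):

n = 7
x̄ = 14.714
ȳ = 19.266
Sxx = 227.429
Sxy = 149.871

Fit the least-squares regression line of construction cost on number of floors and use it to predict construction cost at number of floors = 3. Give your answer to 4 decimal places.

b = Sxy/Sxx = 149.871/227.429 = 0.658979
a = ȳ − b·x̄ = 19.266 − 0.658979·14.714 = 9.569779
ŷ(3) = a + b·3 = 9.569779 + 0.658979·3 = 11.546717

11.5467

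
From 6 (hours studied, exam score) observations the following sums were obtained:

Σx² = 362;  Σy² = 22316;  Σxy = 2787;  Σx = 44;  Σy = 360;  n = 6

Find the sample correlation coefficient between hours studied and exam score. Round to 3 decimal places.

0.876

Sxx = Σx² − (Σx)²/n = 362 − 322.666667 = 39.333333
Sxy = Σxy − (Σx)(Σy)/n = 2787 − 2640 = 147
Syy = Σy² − (Σy)²/n = 22316 − 21600 = 716
r = Sxy/√(Sxx·Syy) = 147/√(28162.666667) = 147/167.817361 = 0.875952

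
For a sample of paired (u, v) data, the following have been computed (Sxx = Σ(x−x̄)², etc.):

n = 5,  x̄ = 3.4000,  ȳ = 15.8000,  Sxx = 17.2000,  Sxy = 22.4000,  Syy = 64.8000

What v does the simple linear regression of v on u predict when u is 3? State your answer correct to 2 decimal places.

15.28

b = Sxy/Sxx = 22.4/17.2 = 1.302326
a = ȳ − b·x̄ = 15.8 − 1.302326·3.4 = 11.372093
ŷ(3) = a + b·3 = 11.372093 + 1.302326·3 = 15.279070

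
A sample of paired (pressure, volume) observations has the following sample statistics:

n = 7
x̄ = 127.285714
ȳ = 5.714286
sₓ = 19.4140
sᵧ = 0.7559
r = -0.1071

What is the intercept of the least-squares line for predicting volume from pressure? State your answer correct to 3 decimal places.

b = r · sᵧ/sₓ = -0.1071 · 0.7559/19.414 = -0.004170
a = ȳ − b·x̄ = 5.714286 − (-0.004170)·127.285714 = 6.245071

6.245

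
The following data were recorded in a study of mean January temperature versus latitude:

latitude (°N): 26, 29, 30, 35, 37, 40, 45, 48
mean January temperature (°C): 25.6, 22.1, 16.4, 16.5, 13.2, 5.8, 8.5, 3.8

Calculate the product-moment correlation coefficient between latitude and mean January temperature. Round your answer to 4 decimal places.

n = 8, Σx = 290, Σy = 111.9, Σxy = 3661.3, Σx² = 10940, Σy² = 1979.55
Sxx = Σx² − (Σx)²/n = 10940 − 10512.5 = 427.5
Sxy = Σxy − (Σx)(Σy)/n = 3661.3 − 4056.375 = -395.075
Syy = Σy² − (Σy)²/n = 1979.55 − 1565.20125 = 414.34875
r = Sxy/√(Sxx·Syy) = -395.075/√(177134.090625) = -395.075/420.873010 = -0.938704

-0.9387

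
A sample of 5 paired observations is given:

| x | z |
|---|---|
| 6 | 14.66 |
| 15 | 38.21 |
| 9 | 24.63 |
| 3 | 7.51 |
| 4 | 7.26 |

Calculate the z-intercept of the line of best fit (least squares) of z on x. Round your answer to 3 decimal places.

n = 5, Σx = 37, Σy = 92.27, Σxy = 934.35, Σx² = 367
Sxx = Σx² − (Σx)²/n = 367 − 273.8 = 93.2
Sxy = Σxy − (Σx)(Σy)/n = 934.35 − 682.798 = 251.552
b = Sxy/Sxx = 251.552/93.2 = 2.699056
a = ȳ − b·x̄ = 18.454 − 2.699056·7.4 = -1.519013

-1.519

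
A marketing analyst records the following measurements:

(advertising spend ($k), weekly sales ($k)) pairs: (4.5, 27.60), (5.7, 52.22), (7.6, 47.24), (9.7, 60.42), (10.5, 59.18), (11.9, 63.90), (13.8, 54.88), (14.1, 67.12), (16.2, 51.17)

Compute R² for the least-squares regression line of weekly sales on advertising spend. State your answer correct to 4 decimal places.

n = 9, Σx = 94, Σy = 483.73, Σxy = 5281.442, Σx² = 1108.14, Σy² = 27091.6425
Sxx = Σx² − (Σx)²/n = 1108.14 − 981.777778 = 126.362222
Sxy = Σxy − (Σx)(Σy)/n = 5281.442 − 5052.291111 = 229.150889
Syy = Σy² − (Σy)²/n = 27091.6425 − 25999.412544 = 1092.229956
R² = Sxy²/(Sxx·Syy) = (229.150889)²/(126.362222·1092.229956) = 0.380462

0.3805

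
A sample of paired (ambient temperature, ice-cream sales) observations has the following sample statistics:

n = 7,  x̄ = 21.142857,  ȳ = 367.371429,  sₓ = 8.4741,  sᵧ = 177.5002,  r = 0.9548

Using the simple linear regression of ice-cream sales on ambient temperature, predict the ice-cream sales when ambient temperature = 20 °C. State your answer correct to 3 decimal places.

b = r · sᵧ/sₓ = 0.9548 · 177.5002/8.4741 = 19.999433
a = ȳ − b·x̄ = 367.371429 − 19.999433·21.142857 = -55.473712
ŷ(20) = a + b·20 = -55.473712 + 19.999433·20 = 344.514938

344.515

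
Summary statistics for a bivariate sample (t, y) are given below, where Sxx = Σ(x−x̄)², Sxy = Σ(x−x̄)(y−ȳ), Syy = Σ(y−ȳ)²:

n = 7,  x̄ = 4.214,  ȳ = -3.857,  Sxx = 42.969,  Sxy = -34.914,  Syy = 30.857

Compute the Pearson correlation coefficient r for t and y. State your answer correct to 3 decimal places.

r = Sxy/√(Sxx·Syy) = -34.914/√(1325.894433) = -34.914/36.412833 = -0.958838

-0.959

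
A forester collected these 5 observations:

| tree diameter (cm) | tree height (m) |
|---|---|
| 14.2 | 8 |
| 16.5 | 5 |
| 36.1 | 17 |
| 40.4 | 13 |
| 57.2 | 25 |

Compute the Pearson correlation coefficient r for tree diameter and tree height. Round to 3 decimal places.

n = 5, Σx = 164.4, Σy = 68, Σxy = 2765, Σx² = 6681.1, Σy² = 1172
Sxx = Σx² − (Σx)²/n = 6681.1 − 5405.472 = 1275.628
Sxy = Σxy − (Σx)(Σy)/n = 2765 − 2235.84 = 529.16
Syy = Σy² − (Σy)²/n = 1172 − 924.8 = 247.2
r = Sxy/√(Sxx·Syy) = 529.16/√(315335.2416) = 529.16/561.547186 = 0.942325

0.942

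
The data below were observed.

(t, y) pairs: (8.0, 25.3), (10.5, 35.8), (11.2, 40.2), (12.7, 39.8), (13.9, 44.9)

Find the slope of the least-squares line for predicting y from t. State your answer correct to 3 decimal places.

n = 5, Σx = 56.3, Σy = 186, Σxy = 2158.11, Σx² = 654.19
Sxx = Σx² − (Σx)²/n = 654.19 − 633.938 = 20.252
Sxy = Σxy − (Σx)(Σy)/n = 2158.11 − 2094.36 = 63.75
b = Sxy/Sxx = 63.75/20.252 = 3.147837

3.148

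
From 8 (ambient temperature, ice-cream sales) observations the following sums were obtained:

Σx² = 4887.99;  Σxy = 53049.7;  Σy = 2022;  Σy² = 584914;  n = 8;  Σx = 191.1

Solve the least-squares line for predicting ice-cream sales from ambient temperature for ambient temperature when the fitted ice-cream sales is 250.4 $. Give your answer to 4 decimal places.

Sxx = Σx² − (Σx)²/n = 4887.99 − 4564.90125 = 323.08875
Sxy = Σxy − (Σx)(Σy)/n = 53049.7 − 48300.525 = 4749.175
b = Sxy/Sxx = 4749.175/323.08875 = 14.699289
a = ȳ − b·x̄ = 252.75 − 14.699289·23.8875 = -98.379273
Set a + b·x = 250.4: x = (250.4 − (-98.379273)) / 14.699289 = 23.727628

23.7276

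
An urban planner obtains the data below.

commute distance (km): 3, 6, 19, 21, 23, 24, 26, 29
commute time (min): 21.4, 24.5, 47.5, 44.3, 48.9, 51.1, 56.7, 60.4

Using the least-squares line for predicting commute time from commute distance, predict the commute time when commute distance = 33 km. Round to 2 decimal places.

n = 8, Σx = 151, Σy = 354.8, Σxy = 7620.9, Σx² = 3469
Sxx = Σx² − (Σx)²/n = 3469 − 2850.125 = 618.875
Sxy = Σxy − (Σx)(Σy)/n = 7620.9 − 6696.85 = 924.05
b = Sxy/Sxx = 924.05/618.875 = 1.493113
a = ȳ − b·x̄ = 44.35 − 1.493113·18.875 = 16.167502
ŷ(33) = a + b·33 = 16.167502 + 1.493113·33 = 65.440214

65.44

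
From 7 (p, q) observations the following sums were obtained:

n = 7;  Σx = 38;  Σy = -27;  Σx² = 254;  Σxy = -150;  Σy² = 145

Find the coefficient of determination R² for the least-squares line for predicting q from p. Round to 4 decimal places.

Sxx = Σx² − (Σx)²/n = 254 − 206.285714 = 47.714286
Sxy = Σxy − (Σx)(Σy)/n = -150 − (-146.571429) = -3.428571
Syy = Σy² − (Σy)²/n = 145 − 104.142857 = 40.857143
R² = Sxy²/(Sxx·Syy) = (-3.428571)²/(47.714286·40.857143) = 0.006030

0.0060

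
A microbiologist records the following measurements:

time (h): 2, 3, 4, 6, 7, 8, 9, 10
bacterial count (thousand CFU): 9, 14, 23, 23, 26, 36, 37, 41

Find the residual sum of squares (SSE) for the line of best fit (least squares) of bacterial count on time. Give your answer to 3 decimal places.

53.168

n = 8, Σx = 49, Σy = 209, Σxy = 1503, Σx² = 359, Σy² = 6357
Sxx = Σx² − (Σx)²/n = 359 − 300.125 = 58.875
Sxy = Σxy − (Σx)(Σy)/n = 1503 − 1280.125 = 222.875
Syy = Σy² − (Σy)²/n = 6357 − 5460.125 = 896.875
b = Sxy/Sxx = 222.875/58.875 = 3.785563
SSE = Syy − b·Sxy = 896.875 − 3.785563·222.875 = 53.167728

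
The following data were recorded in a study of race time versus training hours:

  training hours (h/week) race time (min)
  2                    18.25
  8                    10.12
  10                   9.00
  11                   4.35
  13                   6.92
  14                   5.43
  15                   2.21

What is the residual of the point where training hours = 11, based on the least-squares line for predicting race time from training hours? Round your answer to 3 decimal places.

n = 7, Σx = 73, Σy = 56.28, Σxy = 454.44, Σx² = 879
Sxx = Σx² − (Σx)²/n = 879 − 761.285714 = 117.714286
Sxy = Σxy − (Σx)(Σy)/n = 454.44 − 586.92 = -132.48
b = Sxy/Sxx = -132.48/117.714286 = -1.125437
a = ȳ − b·x̄ = 8.04 − (-1.125437)·10.428571 = 19.776699
ŷ(11) = 19.776699 + (-1.125437)·11 = 7.396893
residual = y − ŷ = 4.35 − 7.396893 = -3.046893

-3.047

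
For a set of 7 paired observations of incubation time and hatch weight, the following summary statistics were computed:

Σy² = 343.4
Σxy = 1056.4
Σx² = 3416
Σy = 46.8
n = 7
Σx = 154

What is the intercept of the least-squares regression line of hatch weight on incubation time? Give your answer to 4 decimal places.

-14.3714

Sxx = Σx² − (Σx)²/n = 3416 − 3388 = 28
Sxy = Σxy − (Σx)(Σy)/n = 1056.4 − 1029.6 = 26.8
b = Sxy/Sxx = 26.8/28 = 0.957143
a = ȳ − b·x̄ = 6.685714 − 0.957143·22 = -14.371429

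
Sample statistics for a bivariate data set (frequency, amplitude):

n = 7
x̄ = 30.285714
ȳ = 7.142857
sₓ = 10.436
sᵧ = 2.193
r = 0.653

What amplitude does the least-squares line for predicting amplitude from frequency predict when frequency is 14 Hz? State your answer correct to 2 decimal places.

4.91

b = r · sᵧ/sₓ = 0.653 · 2.193/10.436 = 0.137220
a = ȳ − b·x̄ = 7.142857 − 0.137220·30.285714 = 2.987048
ŷ(14) = a + b·14 = 2.987048 + 0.137220·14 = 4.908130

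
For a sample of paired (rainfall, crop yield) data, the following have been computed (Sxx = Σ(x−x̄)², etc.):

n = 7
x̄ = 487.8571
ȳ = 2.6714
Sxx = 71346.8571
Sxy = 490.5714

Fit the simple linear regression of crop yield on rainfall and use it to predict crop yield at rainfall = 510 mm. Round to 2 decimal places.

b = Sxy/Sxx = 490.5714/71346.8571 = 0.006876
a = ȳ − b·x̄ = 2.6714 − 0.006876·487.8571 = -0.683040
ŷ(510) = a + b·510 = -0.683040 + 0.006876·510 = 2.823652

2.82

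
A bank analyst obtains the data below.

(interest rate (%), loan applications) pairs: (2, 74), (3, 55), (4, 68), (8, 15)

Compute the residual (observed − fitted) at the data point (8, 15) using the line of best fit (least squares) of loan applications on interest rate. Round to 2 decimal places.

n = 4, Σx = 17, Σy = 212, Σxy = 705, Σx² = 93
Sxx = Σx² − (Σx)²/n = 93 − 72.25 = 20.75
Sxy = Σxy − (Σx)(Σy)/n = 705 − 901 = -196
b = Sxy/Sxx = -196/20.75 = -9.445783
a = ȳ − b·x̄ = 53 − (-9.445783)·4.25 = 93.144578
ŷ(8) = 93.144578 + (-9.445783)·8 = 17.578313
residual = y − ŷ = 15 − 17.578313 = -2.578313

-2.58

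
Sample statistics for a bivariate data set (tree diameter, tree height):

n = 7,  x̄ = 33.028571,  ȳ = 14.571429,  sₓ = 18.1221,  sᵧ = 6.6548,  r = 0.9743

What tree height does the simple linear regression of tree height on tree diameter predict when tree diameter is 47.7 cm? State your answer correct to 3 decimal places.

b = r · sᵧ/sₓ = 0.9743 · 6.6548/18.1221 = 0.357783
a = ȳ − b·x̄ = 14.571429 − 0.357783·33.028571 = 2.754382
ŷ(47.7) = a + b·47.7 = 2.754382 + 0.357783·47.7 = 19.820611

19.821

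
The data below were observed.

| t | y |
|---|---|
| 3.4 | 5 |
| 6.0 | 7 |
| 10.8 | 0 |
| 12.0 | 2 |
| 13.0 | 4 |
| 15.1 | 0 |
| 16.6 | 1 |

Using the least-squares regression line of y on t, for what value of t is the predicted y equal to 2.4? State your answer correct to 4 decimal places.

n = 7, Σx = 76.9, Σy = 19, Σxy = 151.6, Σx² = 980.77
Sxx = Σx² − (Σx)²/n = 980.77 − 844.801429 = 135.968571
Sxy = Σxy − (Σx)(Σy)/n = 151.6 − 208.728571 = -57.128571
b = Sxy/Sxx = -57.128571/135.968571 = -0.420160
a = ȳ − b·x̄ = 2.714286 − (-0.420160)·10.985714 = 7.330045
Set a + b·x = 2.4: x = (2.4 − 7.330045) / (-0.420160) = 11.733728

11.7337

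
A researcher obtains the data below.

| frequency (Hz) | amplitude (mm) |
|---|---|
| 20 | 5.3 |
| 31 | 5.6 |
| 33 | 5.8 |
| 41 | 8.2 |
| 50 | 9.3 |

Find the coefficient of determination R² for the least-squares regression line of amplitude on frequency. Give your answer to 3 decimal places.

n = 5, Σx = 175, Σy = 34.2, Σxy = 1272.2, Σx² = 6631, Σy² = 246.82
Sxx = Σx² − (Σx)²/n = 6631 − 6125 = 506
Sxy = Σxy − (Σx)(Σy)/n = 1272.2 − 1197 = 75.2
Syy = Σy² − (Σy)²/n = 246.82 − 233.928 = 12.892
R² = Sxy²/(Sxx·Syy) = (75.2)²/(506·12.892) = 0.866892

0.867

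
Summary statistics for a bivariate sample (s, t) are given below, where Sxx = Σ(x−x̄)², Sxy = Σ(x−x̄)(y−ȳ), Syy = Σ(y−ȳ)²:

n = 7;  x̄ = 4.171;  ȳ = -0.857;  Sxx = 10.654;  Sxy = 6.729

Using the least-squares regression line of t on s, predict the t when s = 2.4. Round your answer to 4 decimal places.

-1.9756

b = Sxy/Sxx = 6.729/10.654 = 0.631594
a = ȳ − b·x̄ = -0.857 − 0.631594·4.171 = -3.491378
ŷ(2.4) = a + b·2.4 = -3.491378 + 0.631594·2.4 = -1.975553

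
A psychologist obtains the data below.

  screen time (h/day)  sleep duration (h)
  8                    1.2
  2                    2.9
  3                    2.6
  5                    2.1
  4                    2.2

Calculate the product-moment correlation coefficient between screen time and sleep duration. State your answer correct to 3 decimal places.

-0.995

n = 5, Σx = 22, Σy = 11, Σxy = 42.5, Σx² = 118, Σy² = 25.86
Sxx = Σx² − (Σx)²/n = 118 − 96.8 = 21.2
Sxy = Σxy − (Σx)(Σy)/n = 42.5 − 48.4 = -5.9
Syy = Σy² − (Σy)²/n = 25.86 − 24.2 = 1.66
r = Sxy/√(Sxx·Syy) = -5.9/√(35.192) = -5.9/5.932285 = -0.994558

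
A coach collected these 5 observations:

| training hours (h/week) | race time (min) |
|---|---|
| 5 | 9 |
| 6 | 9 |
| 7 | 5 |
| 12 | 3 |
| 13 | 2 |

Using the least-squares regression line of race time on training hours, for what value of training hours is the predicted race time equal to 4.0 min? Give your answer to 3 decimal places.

10.500

n = 5, Σx = 43, Σy = 28, Σxy = 196, Σx² = 423
Sxx = Σx² − (Σx)²/n = 423 − 369.8 = 53.2
Sxy = Σxy − (Σx)(Σy)/n = 196 − 240.8 = -44.8
b = Sxy/Sxx = -44.8/53.2 = -0.842105
a = ȳ − b·x̄ = 5.6 − (-0.842105)·8.6 = 12.842105
Set a + b·x = 4.0: x = (4.0 − 12.842105) / (-0.842105) = 10.5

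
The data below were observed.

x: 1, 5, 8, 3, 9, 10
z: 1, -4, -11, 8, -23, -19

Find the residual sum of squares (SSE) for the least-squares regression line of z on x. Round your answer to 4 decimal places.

132.0000

n = 6, Σx = 36, Σy = -48, Σxy = -480, Σx² = 280, Σy² = 1092
Sxx = Σx² − (Σx)²/n = 280 − 216 = 64
Sxy = Σxy − (Σx)(Σy)/n = -480 − (-288) = -192
Syy = Σy² − (Σy)²/n = 1092 − 384 = 708
b = Sxy/Sxx = -192/64 = -3
SSE = Syy − b·Sxy = 708 − (-3)·(-192) = 132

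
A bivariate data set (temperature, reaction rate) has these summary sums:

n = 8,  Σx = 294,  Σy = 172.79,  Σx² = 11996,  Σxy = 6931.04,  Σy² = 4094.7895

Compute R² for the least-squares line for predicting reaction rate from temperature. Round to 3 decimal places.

Sxx = Σx² − (Σx)²/n = 11996 − 10804.5 = 1191.5
Sxy = Σxy − (Σx)(Σy)/n = 6931.04 − 6350.0325 = 581.0075
Syy = Σy² − (Σy)²/n = 4094.7895 − 3732.048012 = 362.741488
R² = Sxy²/(Sxx·Syy) = (581.0075)²/(1191.5·362.741488) = 0.781038

0.781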